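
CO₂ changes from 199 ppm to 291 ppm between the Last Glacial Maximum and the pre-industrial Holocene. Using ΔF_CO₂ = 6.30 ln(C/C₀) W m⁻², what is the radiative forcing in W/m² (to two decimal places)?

CO₂: 6.30 × ln(291/199) = 6.30 × ln(1.46231) = 6.30 × 0.38002 = 2.3941 W/m².

ΔF = 2.39 W/m²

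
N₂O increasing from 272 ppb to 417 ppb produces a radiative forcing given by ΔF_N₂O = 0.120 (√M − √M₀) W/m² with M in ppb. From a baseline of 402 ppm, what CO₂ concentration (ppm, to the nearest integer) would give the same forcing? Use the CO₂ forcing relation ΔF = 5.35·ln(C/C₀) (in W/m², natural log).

C ≈ 439 ppm

N₂O forcing: 0.120 × (√417 − √272) = 0.120 × (20.4206 − 16.4924) = 0.120 × 3.9282 = 0.47138 W/m².
Set 5.35 ln(C/402) = 0.47138: ln(C/402) = 0.47138/5.35 = 0.08811, so C = 402 × e^0.08811 = 402 × 1.09211 = 439.03 ppm.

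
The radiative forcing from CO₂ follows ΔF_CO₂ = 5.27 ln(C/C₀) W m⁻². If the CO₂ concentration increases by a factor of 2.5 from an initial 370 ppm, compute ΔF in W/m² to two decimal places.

ΔF = 5.27 × ln(2.5) = 5.27 × 0.91629 = 4.8288 W/m².

ΔF = 4.83 W/m²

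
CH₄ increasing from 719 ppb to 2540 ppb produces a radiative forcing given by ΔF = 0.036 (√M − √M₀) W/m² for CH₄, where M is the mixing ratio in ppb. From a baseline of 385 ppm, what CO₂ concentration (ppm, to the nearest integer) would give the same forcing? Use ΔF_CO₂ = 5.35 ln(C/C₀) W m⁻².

CH₄ forcing: 0.036 × (√2540 − √719) = 0.036 × (50.3984 − 26.8142) = 0.036 × 23.5842 = 0.84903 W/m².
Set 5.35 ln(C/385) = 0.84903: ln(C/385) = 0.84903/5.35 = 0.15870, so C = 385 × e^0.15870 = 385 × 1.17199 = 451.22 ppm.

C ≈ 451 ppm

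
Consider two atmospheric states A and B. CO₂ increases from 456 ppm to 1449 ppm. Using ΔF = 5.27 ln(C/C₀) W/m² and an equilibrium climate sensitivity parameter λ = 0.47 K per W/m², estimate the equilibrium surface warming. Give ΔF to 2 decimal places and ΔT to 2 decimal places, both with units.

ΔF = 6.09 W/m²; ΔT = 2.86 K

CO₂: 5.27 × ln(1449/456) = 5.27 × ln(3.17763) = 5.27 × 1.15614 = 6.0929 W/m².
ΔT = λ ΔF = 0.47 × 6.09 = 2.8623 K.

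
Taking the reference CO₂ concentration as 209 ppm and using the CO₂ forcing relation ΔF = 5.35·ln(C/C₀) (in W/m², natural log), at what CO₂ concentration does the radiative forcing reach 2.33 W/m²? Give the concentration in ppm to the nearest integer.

Set 5.35 ln(C/209) = 2.33, so ln(C/209) = 2.33/5.35 = 0.43551.
Then C/209 = e^0.43551 = 1.54575, giving C = 209 × 1.54575 = 323.06 ppm.

C ≈ 323 ppm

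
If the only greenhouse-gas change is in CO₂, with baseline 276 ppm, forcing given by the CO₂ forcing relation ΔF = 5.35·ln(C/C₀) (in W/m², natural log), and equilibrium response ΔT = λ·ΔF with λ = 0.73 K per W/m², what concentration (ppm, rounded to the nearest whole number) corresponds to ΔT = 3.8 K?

Required forcing: ΔF = ΔT/λ = 3.8/0.73 = 5.2055 W/m².
Then ln(C/276) = ΔF/5.35 = 5.2055/5.35 = 0.97299.
So C = 276 × e^0.97299 = 276 × 2.64584 = 730.25 ppm.

C ≈ 730 ppm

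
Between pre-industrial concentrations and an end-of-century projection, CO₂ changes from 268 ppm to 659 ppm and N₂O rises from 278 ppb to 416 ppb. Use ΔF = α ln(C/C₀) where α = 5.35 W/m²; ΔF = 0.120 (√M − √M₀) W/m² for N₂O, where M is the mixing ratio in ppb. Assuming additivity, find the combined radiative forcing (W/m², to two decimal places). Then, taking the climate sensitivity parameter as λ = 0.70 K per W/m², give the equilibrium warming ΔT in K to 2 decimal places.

ΔF = 5.26 W/m²; ΔT = 3.68 K

CO₂: 5.35 × ln(659/268) = 5.35 × ln(2.45896) = 5.35 × 0.89974 = 4.8136 W/m².
N₂O: 0.120 × (√416 − √278) = 0.120 × (20.3961 − 16.6733) = 0.120 × 3.7228 = 0.4467 W/m².
Total ΔF = 4.8136 + 0.4467 = 5.2603 W/m².
ΔT = λ ΔF = 0.70 × 5.26 = 3.6820 K.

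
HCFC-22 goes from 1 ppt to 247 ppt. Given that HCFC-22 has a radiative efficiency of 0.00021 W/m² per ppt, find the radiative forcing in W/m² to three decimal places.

HCFC-22: ΔF = 0.00021 × (247 − 1) = 0.00021 × 246 = 0.0517 W/m².

ΔF = 0.052 W/m²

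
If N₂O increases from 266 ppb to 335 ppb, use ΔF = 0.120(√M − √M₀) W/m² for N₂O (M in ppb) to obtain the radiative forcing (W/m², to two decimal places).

ΔF = 0.24 W/m²

N₂O: 0.120 × (√335 − √266) = 0.120 × (18.3030 − 16.3095) = 0.120 × 1.9935 = 0.2392 W/m².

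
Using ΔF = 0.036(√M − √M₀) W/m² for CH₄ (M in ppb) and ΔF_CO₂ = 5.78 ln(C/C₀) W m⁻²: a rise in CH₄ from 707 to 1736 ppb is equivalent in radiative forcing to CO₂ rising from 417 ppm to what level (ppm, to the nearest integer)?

CH₄ forcing: 0.036 × (√1736 − √707) = 0.036 × (41.6653 − 26.5895) = 0.036 × 15.0758 = 0.54273 W/m².
Set 5.78 ln(C/417) = 0.54273: ln(C/417) = 0.54273/5.78 = 0.09390, so C = 417 × e^0.09390 = 417 × 1.09845 = 458.05 ppm.

C ≈ 458 ppm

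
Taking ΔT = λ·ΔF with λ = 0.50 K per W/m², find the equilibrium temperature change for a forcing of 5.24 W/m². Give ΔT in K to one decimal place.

ΔT = 2.6 K

ΔT = λ ΔF = 0.50 × 5.24 = 2.6200 K.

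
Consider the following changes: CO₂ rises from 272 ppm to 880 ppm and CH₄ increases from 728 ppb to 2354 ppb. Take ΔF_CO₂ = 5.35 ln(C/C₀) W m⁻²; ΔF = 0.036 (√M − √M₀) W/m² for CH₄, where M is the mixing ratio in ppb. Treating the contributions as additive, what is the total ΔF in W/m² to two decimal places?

ΔF = 7.06 W/m²

CO₂: 5.35 × ln(880/272) = 5.35 × ln(3.23529) = 5.35 × 1.17412 = 6.2815 W/m².
CH₄: 0.036 × (√2354 − √728) = 0.036 × (48.5180 − 26.9815) = 0.036 × 21.5365 = 0.7753 W/m².
Total ΔF = 6.2815 + 0.7753 = 7.0568 W/m².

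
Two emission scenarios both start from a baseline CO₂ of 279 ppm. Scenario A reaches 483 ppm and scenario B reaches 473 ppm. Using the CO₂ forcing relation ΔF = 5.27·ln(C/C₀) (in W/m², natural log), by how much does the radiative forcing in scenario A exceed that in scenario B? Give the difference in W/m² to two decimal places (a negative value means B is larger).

ΔF_A − ΔF_B = 0.11 W/m²

ΔF_A = 5.27 ln(483/279) = 5.27 × 0.54880 = 2.8922 W/m².
ΔF_B = 5.27 ln(473/279) = 5.27 × 0.52788 = 2.7819 W/m².
Difference: 2.8922 − 2.7819 = 0.1103 W/m².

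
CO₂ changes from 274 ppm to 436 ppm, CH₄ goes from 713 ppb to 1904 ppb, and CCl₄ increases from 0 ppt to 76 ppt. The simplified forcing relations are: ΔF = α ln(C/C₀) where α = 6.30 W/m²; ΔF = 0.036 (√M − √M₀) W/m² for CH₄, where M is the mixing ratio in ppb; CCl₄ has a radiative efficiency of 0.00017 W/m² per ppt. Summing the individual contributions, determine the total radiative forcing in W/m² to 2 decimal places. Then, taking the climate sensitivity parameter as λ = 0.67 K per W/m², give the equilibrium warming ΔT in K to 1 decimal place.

ΔF = 3.55 W/m²; ΔT = 2.4 K

CO₂: 6.30 × ln(436/274) = 6.30 × ln(1.59124) = 6.30 × 0.46451 = 2.9264 W/m².
CH₄: 0.036 × (√1904 − √713) = 0.036 × (43.6348 − 26.7021) = 0.036 × 16.9327 = 0.6096 W/m².
CCl₄: ΔF = 0.00017 × (76 − 0) = 0.00017 × 76 = 0.0129 W/m².
Total ΔF = 2.9264 + 0.6096 + 0.0129 = 3.5489 W/m².
ΔT = λ ΔF = 0.67 × 3.55 = 2.3785 K.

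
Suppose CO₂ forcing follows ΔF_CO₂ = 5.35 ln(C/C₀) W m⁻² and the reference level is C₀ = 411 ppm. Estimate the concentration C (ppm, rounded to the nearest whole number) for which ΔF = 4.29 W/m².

C ≈ 916 ppm

Set 5.35 ln(C/411) = 4.29, so ln(C/411) = 4.29/5.35 = 0.80187.
Then C/411 = e^0.80187 = 2.22971, giving C = 411 × 2.22971 = 916.41 ppm.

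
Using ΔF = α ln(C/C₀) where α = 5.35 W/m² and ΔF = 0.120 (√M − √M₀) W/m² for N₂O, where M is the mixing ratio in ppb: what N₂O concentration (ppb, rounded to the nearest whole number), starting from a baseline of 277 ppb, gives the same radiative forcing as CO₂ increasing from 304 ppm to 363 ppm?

CO₂ forcing: 5.35 × ln(363/304) = 5.35 × 0.177375 = 0.94896 W/m².
Set 0.120(√M − √277) = 0.94896: √M = 0.94896/0.120 + √277 = 7.9080 + 16.6433 = 24.5513.
M = (24.5513)² = 602.77 ppb.

M ≈ 603 ppb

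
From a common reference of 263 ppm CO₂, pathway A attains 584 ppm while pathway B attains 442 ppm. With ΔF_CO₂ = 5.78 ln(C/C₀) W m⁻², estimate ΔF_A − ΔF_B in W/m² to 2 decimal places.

ΔF_A − ΔF_B = 1.61 W/m²

ΔF_A = 5.78 ln(584/263) = 5.78 × 0.79775 = 4.6110 W/m².
ΔF_B = 5.78 ln(442/263) = 5.78 × 0.51916 = 3.0007 W/m².
Difference: 4.6110 − 3.0007 = 1.6103 W/m².
(Equivalently, ΔF_A − ΔF_B = 5.78 ln(584/442) = 5.78 × 0.27859 = 1.6103 W/m².)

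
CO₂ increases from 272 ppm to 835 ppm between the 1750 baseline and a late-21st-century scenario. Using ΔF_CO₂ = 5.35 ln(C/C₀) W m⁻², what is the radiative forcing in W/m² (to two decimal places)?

ΔF = 6.00 W/m²

CO₂ absorption bands are partially saturated, so forcing scales with the logarithm of the concentration ratio.
CO₂: 5.35 × ln(835/272) = 5.35 × ln(3.06985) = 5.35 × 1.12163 = 6.0007 W/m².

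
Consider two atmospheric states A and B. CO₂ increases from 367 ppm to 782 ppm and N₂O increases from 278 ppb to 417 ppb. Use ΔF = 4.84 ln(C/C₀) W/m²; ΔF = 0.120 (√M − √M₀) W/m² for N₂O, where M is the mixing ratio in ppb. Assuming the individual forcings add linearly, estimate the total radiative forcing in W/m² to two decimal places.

ΔF = 4.11 W/m²

CO₂: 4.84 × ln(782/367) = 4.84 × ln(2.13079) = 4.84 × 0.75649 = 3.6614 W/m².
N₂O: 0.120 × (√417 − √278) = 0.120 × (20.4206 − 16.6733) = 0.120 × 3.7473 = 0.4497 W/m².
Total ΔF = 3.6614 + 0.4497 = 4.1111 W/m².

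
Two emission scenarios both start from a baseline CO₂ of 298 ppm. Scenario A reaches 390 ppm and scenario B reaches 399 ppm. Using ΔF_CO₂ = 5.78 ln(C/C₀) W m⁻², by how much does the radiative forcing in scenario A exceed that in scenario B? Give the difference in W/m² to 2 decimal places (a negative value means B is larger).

ΔF_A − ΔF_B = -0.13 W/m²

ΔF_A = 5.78 ln(390/298) = 5.78 × 0.26905 = 1.5551 W/m².
ΔF_B = 5.78 ln(399/298) = 5.78 × 0.29187 = 1.6870 W/m².
Difference: 1.5551 − 1.6870 = -0.1319 W/m².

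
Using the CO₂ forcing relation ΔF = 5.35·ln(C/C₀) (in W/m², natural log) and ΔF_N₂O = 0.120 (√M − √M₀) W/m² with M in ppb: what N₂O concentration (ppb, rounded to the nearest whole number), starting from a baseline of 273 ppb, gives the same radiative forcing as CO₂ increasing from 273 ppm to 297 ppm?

M ≈ 411 ppb

CO₂ forcing: 5.35 × ln(297/273) = 5.35 × 0.084260 = 0.45079 W/m².
Set 0.120(√M − √273) = 0.45079: √M = 0.45079/0.120 + √273 = 3.7566 + 16.5227 = 20.2793.
M = (20.2793)² = 411.25 ppb.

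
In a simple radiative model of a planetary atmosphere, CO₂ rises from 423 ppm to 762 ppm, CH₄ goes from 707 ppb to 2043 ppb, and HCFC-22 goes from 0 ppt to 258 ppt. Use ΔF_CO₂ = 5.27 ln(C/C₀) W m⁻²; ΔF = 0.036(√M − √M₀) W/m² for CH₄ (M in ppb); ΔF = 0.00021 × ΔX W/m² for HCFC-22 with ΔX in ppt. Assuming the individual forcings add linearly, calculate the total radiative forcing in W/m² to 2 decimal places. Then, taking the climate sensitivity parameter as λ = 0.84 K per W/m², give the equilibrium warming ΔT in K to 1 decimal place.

ΔF = 3.83 W/m²; ΔT = 3.2 K

CO₂: 5.27 × ln(762/423) = 5.27 × ln(1.80142) = 5.27 × 0.58858 = 3.1018 W/m².
CH₄: 0.036 × (√2043 − √707) = 0.036 × (45.1996 − 26.5895) = 0.036 × 18.6101 = 0.6700 W/m².
HCFC-22: ΔF = 0.00021 × (258 − 0) = 0.00021 × 258 = 0.0542 W/m².
Total ΔF = 3.1018 + 0.6700 + 0.0542 = 3.8260 W/m².
ΔT = λ ΔF = 0.84 × 3.83 = 3.2172 K.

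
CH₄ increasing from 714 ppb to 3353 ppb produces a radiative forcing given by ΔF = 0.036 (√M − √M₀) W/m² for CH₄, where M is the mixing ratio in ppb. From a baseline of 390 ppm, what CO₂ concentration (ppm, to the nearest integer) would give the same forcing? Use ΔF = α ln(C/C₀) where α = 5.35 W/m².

CH₄ forcing: 0.036 × (√3353 − √714) = 0.036 × (57.9051 − 26.7208) = 0.036 × 31.1843 = 1.12263 W/m².
Set 5.35 ln(C/390) = 1.12263: ln(C/390) = 1.12263/5.35 = 0.20984, so C = 390 × e^0.20984 = 390 × 1.23348 = 481.06 ppm.

C ≈ 481 ppm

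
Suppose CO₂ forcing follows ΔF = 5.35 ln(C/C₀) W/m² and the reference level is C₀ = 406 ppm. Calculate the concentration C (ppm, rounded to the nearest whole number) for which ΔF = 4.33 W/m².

Set 5.35 ln(C/406) = 4.33, so ln(C/406) = 4.33/5.35 = 0.80935.
Then C/406 = e^0.80935 = 2.24645, giving C = 406 × 2.24645 = 912.06 ppm.

C ≈ 912 ppm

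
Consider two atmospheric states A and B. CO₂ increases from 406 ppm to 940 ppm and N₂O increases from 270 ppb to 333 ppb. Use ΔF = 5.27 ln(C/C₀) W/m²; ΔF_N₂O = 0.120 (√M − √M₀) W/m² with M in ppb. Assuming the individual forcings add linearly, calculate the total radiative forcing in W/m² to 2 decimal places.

CO₂: 5.27 × ln(940/406) = 5.27 × ln(2.31527) = 5.27 × 0.83953 = 4.4243 W/m².
N₂O: 0.120 × (√333 − √270) = 0.120 × (18.2483 − 16.4317) = 0.120 × 1.8166 = 0.2180 W/m².
Total ΔF = 4.4243 + 0.2180 = 4.6423 W/m².

ΔF = 4.64 W/m²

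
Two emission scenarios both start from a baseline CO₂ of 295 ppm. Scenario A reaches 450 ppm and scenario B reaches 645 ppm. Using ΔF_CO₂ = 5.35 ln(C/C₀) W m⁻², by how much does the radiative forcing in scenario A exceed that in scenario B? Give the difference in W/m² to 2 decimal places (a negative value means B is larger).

ΔF_A − ΔF_B = -1.93 W/m²

ΔF_A = 5.35 ln(450/295) = 5.35 × 0.42227 = 2.2591 W/m².
ΔF_B = 5.35 ln(645/295) = 5.35 × 0.78227 = 4.1851 W/m².
Difference: 2.2591 − 4.1851 = -1.9260 W/m².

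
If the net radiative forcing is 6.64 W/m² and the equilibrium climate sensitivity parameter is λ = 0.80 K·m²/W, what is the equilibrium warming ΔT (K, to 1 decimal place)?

ΔT = 5.3 K

ΔT = λ ΔF = 0.80 × 6.64 = 5.3120 K.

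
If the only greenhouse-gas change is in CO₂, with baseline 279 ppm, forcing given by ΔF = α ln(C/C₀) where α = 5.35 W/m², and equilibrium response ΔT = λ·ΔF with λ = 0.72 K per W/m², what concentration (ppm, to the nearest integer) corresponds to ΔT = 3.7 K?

Required forcing: ΔF = ΔT/λ = 3.7/0.72 = 5.1389 W/m².
Then ln(C/279) = ΔF/5.35 = 5.1389/5.35 = 0.96054.
So C = 279 × e^0.96054 = 279 × 2.61311 = 729.06 ppm.

C ≈ 729 ppm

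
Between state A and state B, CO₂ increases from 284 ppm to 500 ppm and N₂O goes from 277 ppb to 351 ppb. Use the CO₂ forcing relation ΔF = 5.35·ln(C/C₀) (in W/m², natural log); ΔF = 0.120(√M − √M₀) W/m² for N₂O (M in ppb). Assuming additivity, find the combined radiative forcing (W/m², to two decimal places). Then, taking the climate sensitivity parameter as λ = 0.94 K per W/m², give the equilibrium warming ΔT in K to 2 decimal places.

ΔF = 3.28 W/m²; ΔT = 3.08 K

CO₂: 5.35 × ln(500/284) = 5.35 × ln(1.76056) = 5.35 × 0.56563 = 3.0261 W/m².
N₂O: 0.120 × (√351 − √277) = 0.120 × (18.7350 − 16.6433) = 0.120 × 2.0917 = 0.2510 W/m².
Total ΔF = 3.0261 + 0.2510 = 3.2771 W/m².
ΔT = λ ΔF = 0.94 × 3.28 = 3.0832 K.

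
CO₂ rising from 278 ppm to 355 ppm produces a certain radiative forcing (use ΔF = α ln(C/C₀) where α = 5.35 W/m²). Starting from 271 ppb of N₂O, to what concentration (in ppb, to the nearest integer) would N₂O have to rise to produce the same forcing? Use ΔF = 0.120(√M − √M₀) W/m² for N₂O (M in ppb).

M ≈ 749 ppb

CO₂ forcing: 5.35 × ln(355/278) = 5.35 × 0.244497 = 1.30806 W/m².
Set 0.120(√M − √271) = 1.30806: √M = 1.30806/0.120 + √271 = 10.9005 + 16.4621 = 27.3626.
M = (27.3626)² = 748.71 ppb.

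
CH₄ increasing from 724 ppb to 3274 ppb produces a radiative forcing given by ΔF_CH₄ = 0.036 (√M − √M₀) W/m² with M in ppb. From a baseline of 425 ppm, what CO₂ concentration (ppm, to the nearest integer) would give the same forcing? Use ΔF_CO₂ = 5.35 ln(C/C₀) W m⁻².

C ≈ 521 ppm

CH₄ forcing: 0.036 × (√3274 − √724) = 0.036 × (57.2189 − 26.9072) = 0.036 × 30.3117 = 1.09122 W/m².
Set 5.35 ln(C/425) = 1.09122: ln(C/425) = 1.09122/5.35 = 0.20397, so C = 425 × e^0.20397 = 425 × 1.22626 = 521.16 ppm.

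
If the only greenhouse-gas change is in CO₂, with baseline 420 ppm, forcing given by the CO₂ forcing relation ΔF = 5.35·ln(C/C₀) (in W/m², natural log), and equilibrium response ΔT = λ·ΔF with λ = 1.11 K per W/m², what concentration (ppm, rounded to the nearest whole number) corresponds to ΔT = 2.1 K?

C ≈ 598 ppm

Required forcing: ΔF = ΔT/λ = 2.1/1.11 = 1.8919 W/m².
Then ln(C/420) = ΔF/5.35 = 1.8919/5.35 = 0.35363.
So C = 420 × e^0.35363 = 420 × 1.42423 = 598.18 ppm.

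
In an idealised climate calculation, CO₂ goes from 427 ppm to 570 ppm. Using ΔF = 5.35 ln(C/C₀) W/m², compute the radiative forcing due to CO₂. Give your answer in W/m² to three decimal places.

ΔF = 1.545 W/m²

CO₂: 5.35 × ln(570/427) = 5.35 × ln(1.33489) = 5.35 × 0.28885 = 1.5453 W/m².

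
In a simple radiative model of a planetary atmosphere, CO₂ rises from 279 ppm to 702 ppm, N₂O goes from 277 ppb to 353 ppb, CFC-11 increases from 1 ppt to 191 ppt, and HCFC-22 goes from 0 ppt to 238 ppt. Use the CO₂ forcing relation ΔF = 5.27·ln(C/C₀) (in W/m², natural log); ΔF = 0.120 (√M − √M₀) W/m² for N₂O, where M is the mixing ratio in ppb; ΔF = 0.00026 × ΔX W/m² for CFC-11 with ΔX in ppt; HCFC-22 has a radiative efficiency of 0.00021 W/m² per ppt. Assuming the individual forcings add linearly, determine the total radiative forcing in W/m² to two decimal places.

ΔF = 5.22 W/m²

CO₂: 5.27 × ln(702/279) = 5.27 × ln(2.51613) = 5.27 × 0.92272 = 4.8627 W/m².
N₂O: 0.120 × (√353 − √277) = 0.120 × (18.7883 − 16.6433) = 0.120 × 2.1450 = 0.2574 W/m².
CFC-11: ΔF = 0.00026 × (191 − 1) = 0.00026 × 190 = 0.0494 W/m².
HCFC-22: ΔF = 0.00021 × (238 − 0) = 0.00021 × 238 = 0.0500 W/m².
Total ΔF = 4.8627 + 0.2574 + 0.0494 + 0.0500 = 5.2195 W/m².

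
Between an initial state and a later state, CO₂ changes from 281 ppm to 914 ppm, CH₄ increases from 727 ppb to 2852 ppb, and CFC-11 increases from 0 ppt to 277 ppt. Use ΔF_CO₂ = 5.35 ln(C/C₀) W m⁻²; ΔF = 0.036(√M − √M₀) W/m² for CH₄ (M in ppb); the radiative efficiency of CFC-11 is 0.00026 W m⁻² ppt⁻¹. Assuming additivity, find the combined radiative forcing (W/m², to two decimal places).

CO₂: 5.35 × ln(914/281) = 5.35 × ln(3.25267) = 5.35 × 1.17948 = 6.3102 W/m².
CH₄: 0.036 × (√2852 − √727) = 0.036 × (53.4041 − 26.9629) = 0.036 × 26.4412 = 0.9519 W/m².
CFC-11: ΔF = 0.00026 × (277 − 0) = 0.00026 × 277 = 0.0720 W/m².
Total ΔF = 6.3102 + 0.9519 + 0.0720 = 7.3341 W/m².

ΔF = 7.33 W/m²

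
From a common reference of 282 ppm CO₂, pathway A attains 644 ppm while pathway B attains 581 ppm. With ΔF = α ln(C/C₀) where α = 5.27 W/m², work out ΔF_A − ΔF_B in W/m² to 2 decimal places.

ΔF_A − ΔF_B = 0.54 W/m²

ΔF_A = 5.27 ln(644/282) = 5.27 × 0.82579 = 4.3519 W/m².
ΔF_B = 5.27 ln(581/282) = 5.27 × 0.72284 = 3.8094 W/m².
Difference: 4.3519 − 3.8094 = 0.5425 W/m².
(Equivalently, ΔF_A − ΔF_B = 5.27 ln(644/581) = 5.27 × 0.10295 = 0.5425 W/m².)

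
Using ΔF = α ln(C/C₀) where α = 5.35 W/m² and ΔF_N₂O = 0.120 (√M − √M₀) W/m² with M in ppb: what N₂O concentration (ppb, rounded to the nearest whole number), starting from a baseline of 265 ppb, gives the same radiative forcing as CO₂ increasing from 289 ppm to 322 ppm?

CO₂ forcing: 5.35 × ln(322/289) = 5.35 × 0.108125 = 0.57847 W/m².
Set 0.120(√M − √265) = 0.57847: √M = 0.57847/0.120 + √265 = 4.8206 + 16.2788 = 21.0994.
M = (21.0994)² = 445.18 ppb.

M ≈ 445 ppb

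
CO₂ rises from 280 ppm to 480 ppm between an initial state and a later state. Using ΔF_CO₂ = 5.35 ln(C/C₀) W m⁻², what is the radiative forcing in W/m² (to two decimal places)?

ΔF = 2.88 W/m²

CO₂ absorption bands are partially saturated, so forcing scales with the logarithm of the concentration ratio.
CO₂: 5.35 × ln(480/280) = 5.35 × ln(1.71429) = 5.35 × 0.53900 = 2.8837 W/m².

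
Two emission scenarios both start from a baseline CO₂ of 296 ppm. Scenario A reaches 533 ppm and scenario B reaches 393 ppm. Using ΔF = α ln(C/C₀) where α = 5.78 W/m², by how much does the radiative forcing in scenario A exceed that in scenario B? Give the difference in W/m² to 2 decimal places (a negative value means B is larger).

ΔF_A = 5.78 ln(533/296) = 5.78 × 0.58816 = 3.3996 W/m².
ΔF_B = 5.78 ln(393/296) = 5.78 × 0.28345 = 1.6383 W/m².
Difference: 3.3996 − 1.6383 = 1.7613 W/m².

ΔF_A − ΔF_B = 1.76 W/m²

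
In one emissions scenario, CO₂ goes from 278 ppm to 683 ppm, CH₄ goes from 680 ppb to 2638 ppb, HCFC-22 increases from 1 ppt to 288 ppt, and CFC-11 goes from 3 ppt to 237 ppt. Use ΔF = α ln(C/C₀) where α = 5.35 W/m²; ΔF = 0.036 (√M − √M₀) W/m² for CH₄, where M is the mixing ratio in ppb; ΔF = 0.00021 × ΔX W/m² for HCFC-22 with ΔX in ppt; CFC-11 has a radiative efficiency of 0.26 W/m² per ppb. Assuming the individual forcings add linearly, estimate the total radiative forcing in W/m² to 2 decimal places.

CO₂: 5.35 × ln(683/278) = 5.35 × ln(2.45683) = 5.35 × 0.89887 = 4.8090 W/m².
CH₄: 0.036 × (√2638 − √680) = 0.036 × (51.3615 − 26.0768) = 0.036 × 25.2847 = 0.9102 W/m².
HCFC-22: ΔF = 0.00021 × (288 − 1) = 0.00021 × 287 = 0.0603 W/m².
CFC-11: Δ = 237 − 3 = 234 ppt = 0.234 ppb; ΔF = 0.26 × 0.234 = 0.0608 W/m².
Total ΔF = 4.8090 + 0.9102 + 0.0603 + 0.0608 = 5.8403 W/m².

ΔF = 5.84 W/m²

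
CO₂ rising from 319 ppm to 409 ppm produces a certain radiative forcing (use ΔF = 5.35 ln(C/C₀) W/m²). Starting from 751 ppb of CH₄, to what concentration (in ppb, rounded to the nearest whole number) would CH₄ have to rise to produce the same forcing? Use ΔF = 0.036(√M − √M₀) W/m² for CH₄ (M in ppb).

M ≈ 4139 ppb

CO₂ forcing: 5.35 × ln(409/319) = 5.35 × 0.248524 = 1.32960 W/m².
Set 0.036(√M − √751) = 1.32960: √M = 1.32960/0.036 + √751 = 36.9333 + 27.4044 = 64.3377.
M = (64.3377)² = 4139.34 ppb.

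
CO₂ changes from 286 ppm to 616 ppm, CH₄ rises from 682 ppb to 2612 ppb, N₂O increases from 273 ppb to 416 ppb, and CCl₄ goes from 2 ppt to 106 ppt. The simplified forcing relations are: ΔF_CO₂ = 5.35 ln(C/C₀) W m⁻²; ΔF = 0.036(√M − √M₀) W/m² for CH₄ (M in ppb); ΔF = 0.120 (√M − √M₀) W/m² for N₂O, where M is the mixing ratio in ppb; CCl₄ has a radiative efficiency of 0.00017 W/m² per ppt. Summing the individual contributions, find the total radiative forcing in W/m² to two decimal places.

ΔF = 5.49 W/m²

CO₂: 5.35 × ln(616/286) = 5.35 × ln(2.15385) = 5.35 × 0.76726 = 4.1048 W/m².
CH₄: 0.036 × (√2612 − √682) = 0.036 × (51.1077 − 26.1151) = 0.036 × 24.9926 = 0.8997 W/m².
N₂O: 0.120 × (√416 − √273) = 0.120 × (20.3961 − 16.5227) = 0.120 × 3.8734 = 0.4648 W/m².
CCl₄: ΔF = 0.00017 × (106 − 2) = 0.00017 × 104 = 0.0177 W/m².
Total ΔF = 4.1048 + 0.8997 + 0.4648 + 0.0177 = 5.4870 W/m².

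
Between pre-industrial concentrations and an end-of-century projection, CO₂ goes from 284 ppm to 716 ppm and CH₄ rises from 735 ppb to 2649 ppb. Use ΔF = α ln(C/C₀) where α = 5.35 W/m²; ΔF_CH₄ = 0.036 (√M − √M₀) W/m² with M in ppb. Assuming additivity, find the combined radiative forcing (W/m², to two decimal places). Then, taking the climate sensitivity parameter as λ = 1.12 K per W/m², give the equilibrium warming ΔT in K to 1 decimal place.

CO₂: 5.35 × ln(716/284) = 5.35 × ln(2.52113) = 5.35 × 0.92471 = 4.9472 W/m².
CH₄: 0.036 × (√2649 − √735) = 0.036 × (51.4684 − 27.1109) = 0.036 × 24.3575 = 0.8769 W/m².
Total ΔF = 4.9472 + 0.8769 = 5.8241 W/m².
ΔT = λ ΔF = 1.12 × 5.82 = 6.5184 K.

ΔF = 5.82 W/m²; ΔT = 6.5 K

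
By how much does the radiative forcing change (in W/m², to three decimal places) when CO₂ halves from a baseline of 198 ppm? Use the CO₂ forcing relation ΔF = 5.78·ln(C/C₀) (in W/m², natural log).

ΔF = -4.006 W/m²

Because the forcing depends only on the ratio C/C₀, the initial concentration does not enter.
ΔF = 5.78 × ln(0.5) = 5.78 × -0.69315 = -4.0064 W/m².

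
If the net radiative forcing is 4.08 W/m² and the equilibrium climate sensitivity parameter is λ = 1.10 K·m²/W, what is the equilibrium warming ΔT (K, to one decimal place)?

ΔT = 4.5 K

ΔT = λ ΔF = 1.10 × 4.08 = 4.4880 K.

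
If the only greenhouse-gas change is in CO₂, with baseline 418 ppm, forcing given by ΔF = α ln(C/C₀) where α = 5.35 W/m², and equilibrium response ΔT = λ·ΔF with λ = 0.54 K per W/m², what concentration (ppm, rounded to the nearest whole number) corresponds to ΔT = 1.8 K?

C ≈ 779 ppm

Required forcing: ΔF = ΔT/λ = 1.8/0.54 = 3.3333 W/m².
Then ln(C/418) = ΔF/5.35 = 3.3333/5.35 = 0.62305.
So C = 418 × e^0.62305 = 418 × 1.86461 = 779.41 ppm.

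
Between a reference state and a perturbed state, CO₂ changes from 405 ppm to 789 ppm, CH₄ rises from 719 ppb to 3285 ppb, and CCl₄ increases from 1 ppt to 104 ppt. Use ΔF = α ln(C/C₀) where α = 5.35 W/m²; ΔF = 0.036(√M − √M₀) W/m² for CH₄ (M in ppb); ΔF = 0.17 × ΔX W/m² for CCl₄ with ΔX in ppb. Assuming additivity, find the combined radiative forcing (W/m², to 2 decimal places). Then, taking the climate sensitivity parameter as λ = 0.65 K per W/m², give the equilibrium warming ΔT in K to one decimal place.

CO₂: 5.35 × ln(789/405) = 5.35 × ln(1.94815) = 5.35 × 0.66688 = 3.5678 W/m².
CH₄: 0.036 × (√3285 − √719) = 0.036 × (57.3149 − 26.8142) = 0.036 × 30.5007 = 1.0980 W/m².
CCl₄: Δ = 104 − 1 = 103 ppt = 0.103 ppb; ΔF = 0.17 × 0.103 = 0.0175 W/m².
Total ΔF = 3.5678 + 1.0980 + 0.0175 = 4.6833 W/m².
ΔT = λ ΔF = 0.65 × 4.68 = 3.0420 K.

ΔF = 4.68 W/m²; ΔT = 3.0 K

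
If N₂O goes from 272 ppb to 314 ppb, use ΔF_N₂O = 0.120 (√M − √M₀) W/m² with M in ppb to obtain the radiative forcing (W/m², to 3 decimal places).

N₂O: 0.120 × (√314 − √272) = 0.120 × (17.7200 − 16.4924) = 0.120 × 1.2276 = 0.1473 W/m².

ΔF = 0.147 W/m²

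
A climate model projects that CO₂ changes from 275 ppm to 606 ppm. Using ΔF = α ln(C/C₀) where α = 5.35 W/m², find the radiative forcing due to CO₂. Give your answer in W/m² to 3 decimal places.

CO₂: 5.35 × ln(606/275) = 5.35 × ln(2.20364) = 5.35 × 0.79011 = 4.2271 W/m².

ΔF = 4.227 W/m²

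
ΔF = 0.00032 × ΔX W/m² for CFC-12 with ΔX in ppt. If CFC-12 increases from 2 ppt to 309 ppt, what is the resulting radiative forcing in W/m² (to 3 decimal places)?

CFC-12: ΔF = 0.00032 × (309 − 2) = 0.00032 × 307 = 0.0982 W/m².

ΔF = 0.098 W/m²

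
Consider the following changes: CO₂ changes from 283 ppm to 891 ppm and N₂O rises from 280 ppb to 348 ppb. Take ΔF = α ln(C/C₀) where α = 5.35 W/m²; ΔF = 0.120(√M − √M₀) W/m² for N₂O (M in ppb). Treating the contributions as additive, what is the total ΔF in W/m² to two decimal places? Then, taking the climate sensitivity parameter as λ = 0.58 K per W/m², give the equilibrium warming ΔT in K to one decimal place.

ΔF = 6.37 W/m²; ΔT = 3.7 K

CO₂: 5.35 × ln(891/283) = 5.35 × ln(3.14841) = 5.35 × 1.14690 = 6.1359 W/m².
N₂O: 0.120 × (√348 − √280) = 0.120 × (18.6548 − 16.7332) = 0.120 × 1.9216 = 0.2306 W/m².
Total ΔF = 6.1359 + 0.2306 = 6.3665 W/m².
ΔT = λ ΔF = 0.58 × 6.37 = 3.6946 K.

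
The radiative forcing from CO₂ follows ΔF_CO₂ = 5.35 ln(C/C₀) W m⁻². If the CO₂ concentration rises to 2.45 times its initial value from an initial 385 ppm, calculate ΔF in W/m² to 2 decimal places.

ΔF = 4.79 W/m²

ΔF = 5.35 × ln(2.45) = 5.35 × 0.89609 = 4.7941 W/m².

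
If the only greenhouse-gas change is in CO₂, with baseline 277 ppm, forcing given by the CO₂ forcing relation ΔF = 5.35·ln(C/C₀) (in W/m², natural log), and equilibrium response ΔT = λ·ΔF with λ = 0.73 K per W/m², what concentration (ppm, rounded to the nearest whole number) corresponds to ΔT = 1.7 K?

C ≈ 428 ppm

Required forcing: ΔF = ΔT/λ = 1.7/0.73 = 2.3288 W/m².
Then ln(C/277) = ΔF/5.35 = 2.3288/5.35 = 0.43529.
So C = 277 × e^0.43529 = 277 × 1.54541 = 428.08 ppm.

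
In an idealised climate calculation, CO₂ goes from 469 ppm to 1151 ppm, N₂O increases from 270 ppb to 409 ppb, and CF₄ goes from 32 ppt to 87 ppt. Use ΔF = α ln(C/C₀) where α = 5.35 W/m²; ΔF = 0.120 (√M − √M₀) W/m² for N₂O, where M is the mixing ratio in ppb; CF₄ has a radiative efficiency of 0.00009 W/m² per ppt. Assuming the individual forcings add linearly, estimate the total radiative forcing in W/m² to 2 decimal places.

CO₂: 5.35 × ln(1151/469) = 5.35 × ln(2.45416) = 5.35 × 0.89778 = 4.8031 W/m².
N₂O: 0.120 × (√409 − √270) = 0.120 × (20.2237 − 16.4317) = 0.120 × 3.7920 = 0.4550 W/m².
CF₄: ΔF = 0.00009 × (87 − 32) = 0.00009 × 55 = 0.0050 W/m².
Total ΔF = 4.8031 + 0.4550 + 0.0050 = 5.2631 W/m².

ΔF = 5.26 W/m²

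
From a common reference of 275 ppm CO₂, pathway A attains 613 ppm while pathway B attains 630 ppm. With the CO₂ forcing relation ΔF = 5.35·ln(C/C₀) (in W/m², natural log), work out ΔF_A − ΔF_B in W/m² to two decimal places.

ΔF_A = 5.35 ln(613/275) = 5.35 × 0.80159 = 4.2885 W/m².
ΔF_B = 5.35 ln(630/275) = 5.35 × 0.82895 = 4.4349 W/m².
Difference: 4.2885 − 4.4349 = -0.1464 W/m².

ΔF_A − ΔF_B = -0.15 W/m²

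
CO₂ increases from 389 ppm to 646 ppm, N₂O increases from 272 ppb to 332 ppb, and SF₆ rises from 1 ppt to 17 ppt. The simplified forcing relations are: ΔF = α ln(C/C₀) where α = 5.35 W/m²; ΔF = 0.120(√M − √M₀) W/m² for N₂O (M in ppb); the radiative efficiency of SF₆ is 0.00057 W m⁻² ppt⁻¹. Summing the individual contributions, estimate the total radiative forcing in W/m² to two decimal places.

ΔF = 2.93 W/m²

CO₂: 5.35 × ln(646/389) = 5.35 × ln(1.66067) = 5.35 × 0.50722 = 2.7136 W/m².
N₂O: 0.120 × (√332 − √272) = 0.120 × (18.2209 − 16.4924) = 0.120 × 1.7285 = 0.2074 W/m².
SF₆: ΔF = 0.00057 × (17 − 1) = 0.00057 × 16 = 0.0091 W/m².
Total ΔF = 2.7136 + 0.2074 + 0.0091 = 2.9301 W/m².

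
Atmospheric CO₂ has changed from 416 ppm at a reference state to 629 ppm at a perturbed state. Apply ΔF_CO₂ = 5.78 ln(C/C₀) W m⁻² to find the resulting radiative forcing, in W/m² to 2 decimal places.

ΔF = 2.39 W/m²

CO₂: 5.78 × ln(629/416) = 5.78 × ln(1.51202) = 5.78 × 0.41345 = 2.3897 W/m².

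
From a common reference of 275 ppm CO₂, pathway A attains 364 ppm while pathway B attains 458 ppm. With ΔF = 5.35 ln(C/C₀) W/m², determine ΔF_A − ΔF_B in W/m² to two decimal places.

ΔF_A − ΔF_B = -1.23 W/m²

ΔF_A = 5.35 ln(364/275) = 5.35 × 0.28038 = 1.5000 W/m².
ΔF_B = 5.35 ln(458/275) = 5.35 × 0.51010 = 2.7290 W/m².
Difference: 1.5000 − 2.7290 = -1.2290 W/m².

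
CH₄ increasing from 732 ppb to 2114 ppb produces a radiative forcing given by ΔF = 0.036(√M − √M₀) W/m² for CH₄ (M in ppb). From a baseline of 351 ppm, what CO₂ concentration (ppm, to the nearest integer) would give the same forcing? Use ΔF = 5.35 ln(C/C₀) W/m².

CH₄ forcing: 0.036 × (√2114 − √732) = 0.036 × (45.9783 − 27.0555) = 0.036 × 18.9228 = 0.68122 W/m².
Set 5.35 ln(C/351) = 0.68122: ln(C/351) = 0.68122/5.35 = 0.12733, so C = 351 × e^0.12733 = 351 × 1.13579 = 398.66 ppm.

C ≈ 399 ppm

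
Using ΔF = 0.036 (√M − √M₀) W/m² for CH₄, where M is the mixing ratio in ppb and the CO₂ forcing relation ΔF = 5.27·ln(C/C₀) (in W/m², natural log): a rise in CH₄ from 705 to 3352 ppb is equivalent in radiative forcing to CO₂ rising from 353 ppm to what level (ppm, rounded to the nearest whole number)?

CH₄ forcing: 0.036 × (√3352 − √705) = 0.036 × (57.8965 − 26.5518) = 0.036 × 31.3447 = 1.12841 W/m².
Set 5.27 ln(C/353) = 1.12841: ln(C/353) = 1.12841/5.27 = 0.21412, so C = 353 × e^0.21412 = 353 × 1.23877 = 437.29 ppm.

C ≈ 437 ppm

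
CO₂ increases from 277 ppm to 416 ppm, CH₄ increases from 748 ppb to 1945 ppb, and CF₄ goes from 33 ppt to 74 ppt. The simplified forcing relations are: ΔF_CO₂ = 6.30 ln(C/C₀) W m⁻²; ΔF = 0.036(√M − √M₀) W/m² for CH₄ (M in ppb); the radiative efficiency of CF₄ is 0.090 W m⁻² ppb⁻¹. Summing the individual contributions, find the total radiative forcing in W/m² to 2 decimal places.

CO₂: 6.30 × ln(416/277) = 6.30 × ln(1.50181) = 6.30 × 0.40667 = 2.5620 W/m².
CH₄: 0.036 × (√1945 − √748) = 0.036 × (44.1022 − 27.3496) = 0.036 × 16.7526 = 0.6031 W/m².
CF₄: Δ = 74 − 33 = 41 ppt = 0.041 ppb; ΔF = 0.090 × 0.041 = 0.0037 W/m².
Total ΔF = 2.5620 + 0.6031 + 0.0037 = 3.1688 W/m².

ΔF = 3.17 W/m²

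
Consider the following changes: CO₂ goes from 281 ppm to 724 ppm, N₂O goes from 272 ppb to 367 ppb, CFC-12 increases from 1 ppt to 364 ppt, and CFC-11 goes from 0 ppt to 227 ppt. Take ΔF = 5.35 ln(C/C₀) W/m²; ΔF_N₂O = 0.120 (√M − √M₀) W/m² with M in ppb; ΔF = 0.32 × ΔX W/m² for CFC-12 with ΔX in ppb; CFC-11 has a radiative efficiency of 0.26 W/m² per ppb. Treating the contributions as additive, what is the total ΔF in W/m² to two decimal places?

ΔF = 5.56 W/m²

CO₂: 5.35 × ln(724/281) = 5.35 × ln(2.57651) = 5.35 × 0.94644 = 5.0635 W/m².
N₂O: 0.120 × (√367 − √272) = 0.120 × (19.1572 − 16.4924) = 0.120 × 2.6648 = 0.3198 W/m².
CFC-12: Δ = 364 − 1 = 363 ppt = 0.363 ppb; ΔF = 0.32 × 0.363 = 0.1162 W/m².
CFC-11: Δ = 227 − 0 = 227 ppt = 0.227 ppb; ΔF = 0.26 × 0.227 = 0.0590 W/m².
Total ΔF = 5.0635 + 0.3198 + 0.1162 + 0.0590 = 5.5585 W/m².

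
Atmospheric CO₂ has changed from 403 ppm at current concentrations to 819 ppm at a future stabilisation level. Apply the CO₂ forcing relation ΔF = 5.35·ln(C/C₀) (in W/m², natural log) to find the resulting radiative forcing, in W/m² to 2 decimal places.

CO₂ absorption bands are partially saturated, so forcing scales with the logarithm of the concentration ratio.
CO₂: 5.35 × ln(819/403) = 5.35 × ln(2.03226) = 5.35 × 0.70915 = 3.7940 W/m².

ΔF = 3.79 W/m²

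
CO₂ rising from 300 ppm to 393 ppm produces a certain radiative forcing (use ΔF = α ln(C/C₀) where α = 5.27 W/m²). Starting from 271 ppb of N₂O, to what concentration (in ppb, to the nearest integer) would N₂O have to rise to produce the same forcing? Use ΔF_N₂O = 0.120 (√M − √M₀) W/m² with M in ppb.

M ≈ 802 ppb

CO₂ forcing: 5.27 × ln(393/300) = 5.27 × 0.270027 = 1.42304 W/m².
Set 0.120(√M − √271) = 1.42304: √M = 1.42304/0.120 + √271 = 11.8587 + 16.4621 = 28.3208.
M = (28.3208)² = 802.07 ppb.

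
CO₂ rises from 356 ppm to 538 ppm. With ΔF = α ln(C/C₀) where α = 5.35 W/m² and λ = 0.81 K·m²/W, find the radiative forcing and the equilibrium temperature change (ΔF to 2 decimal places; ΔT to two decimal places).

ΔF = 2.21 W/m²; ΔT = 1.79 K

CO₂: 5.35 × ln(538/356) = 5.35 × ln(1.51124) = 5.35 × 0.41293 = 2.2092 W/m².
ΔT = λ ΔF = 0.81 × 2.21 = 1.7901 K.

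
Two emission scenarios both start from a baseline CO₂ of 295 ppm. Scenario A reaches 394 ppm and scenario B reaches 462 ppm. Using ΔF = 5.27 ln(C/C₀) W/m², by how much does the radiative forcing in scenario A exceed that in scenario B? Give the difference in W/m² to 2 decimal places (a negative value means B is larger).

ΔF_A = 5.27 ln(394/295) = 5.27 × 0.28938 = 1.5250 W/m².
ΔF_B = 5.27 ln(462/295) = 5.27 × 0.44859 = 2.3641 W/m².
Difference: 1.5250 − 2.3641 = -0.8391 W/m².

ΔF_A − ΔF_B = -0.84 W/m²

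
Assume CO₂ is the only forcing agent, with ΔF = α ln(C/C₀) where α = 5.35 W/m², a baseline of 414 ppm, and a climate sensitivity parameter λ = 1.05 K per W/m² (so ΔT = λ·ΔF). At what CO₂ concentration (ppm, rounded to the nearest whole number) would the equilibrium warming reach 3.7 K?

C ≈ 800 ppm

Required forcing: ΔF = ΔT/λ = 3.7/1.05 = 3.5238 W/m².
Then ln(C/414) = ΔF/5.35 = 3.5238/5.35 = 0.65865.
So C = 414 × e^0.65865 = 414 × 1.93218 = 799.92 ppm.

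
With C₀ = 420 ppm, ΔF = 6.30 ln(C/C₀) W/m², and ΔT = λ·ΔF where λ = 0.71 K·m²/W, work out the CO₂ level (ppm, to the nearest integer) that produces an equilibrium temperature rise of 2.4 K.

C ≈ 718 ppm

Required forcing: ΔF = ΔT/λ = 2.4/0.71 = 3.3803 W/m².
Then ln(C/420) = ΔF/6.30 = 3.3803/6.30 = 0.53656.
So C = 420 × e^0.53656 = 420 × 1.71011 = 718.25 ppm.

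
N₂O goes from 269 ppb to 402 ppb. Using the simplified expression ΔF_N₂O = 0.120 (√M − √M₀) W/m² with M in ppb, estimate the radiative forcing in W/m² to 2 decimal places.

ΔF = 0.44 W/m²

N₂O: 0.120 × (√402 − √269) = 0.120 × (20.0499 − 16.4012) = 0.120 × 3.6487 = 0.4378 W/m².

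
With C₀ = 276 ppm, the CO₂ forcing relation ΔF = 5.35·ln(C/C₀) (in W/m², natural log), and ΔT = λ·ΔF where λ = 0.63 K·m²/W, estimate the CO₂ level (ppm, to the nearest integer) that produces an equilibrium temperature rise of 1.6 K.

C ≈ 444 ppm

Required forcing: ΔF = ΔT/λ = 1.6/0.63 = 2.5397 W/m².
Then ln(C/276) = ΔF/5.35 = 2.5397/5.35 = 0.47471.
So C = 276 × e^0.47471 = 276 × 1.60755 = 443.68 ppm.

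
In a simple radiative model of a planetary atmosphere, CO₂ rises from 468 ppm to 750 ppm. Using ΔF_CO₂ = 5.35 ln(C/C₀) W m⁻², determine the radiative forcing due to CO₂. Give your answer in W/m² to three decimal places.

CO₂: 5.35 × ln(750/468) = 5.35 × ln(1.60256) = 5.35 × 0.47160 = 2.5231 W/m².

ΔF = 2.523 W/m²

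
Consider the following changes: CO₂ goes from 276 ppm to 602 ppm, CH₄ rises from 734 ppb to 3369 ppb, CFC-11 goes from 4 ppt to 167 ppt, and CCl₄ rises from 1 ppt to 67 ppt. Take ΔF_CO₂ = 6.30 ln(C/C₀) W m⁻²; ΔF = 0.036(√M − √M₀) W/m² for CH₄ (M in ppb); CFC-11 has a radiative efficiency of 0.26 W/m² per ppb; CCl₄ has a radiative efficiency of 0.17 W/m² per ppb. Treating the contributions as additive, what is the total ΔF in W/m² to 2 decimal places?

CO₂: 6.30 × ln(602/276) = 6.30 × ln(2.18116) = 6.30 × 0.77986 = 4.9131 W/m².
CH₄: 0.036 × (√3369 − √734) = 0.036 × (58.0431 − 27.0924) = 0.036 × 30.9507 = 1.1142 W/m².
CFC-11: Δ = 167 − 4 = 163 ppt = 0.163 ppb; ΔF = 0.26 × 0.163 = 0.0424 W/m².
CCl₄: Δ = 67 − 1 = 66 ppt = 0.066 ppb; ΔF = 0.17 × 0.066 = 0.0112 W/m².
Total ΔF = 4.9131 + 1.1142 + 0.0424 + 0.0112 = 6.0809 W/m².

ΔF = 6.08 W/m²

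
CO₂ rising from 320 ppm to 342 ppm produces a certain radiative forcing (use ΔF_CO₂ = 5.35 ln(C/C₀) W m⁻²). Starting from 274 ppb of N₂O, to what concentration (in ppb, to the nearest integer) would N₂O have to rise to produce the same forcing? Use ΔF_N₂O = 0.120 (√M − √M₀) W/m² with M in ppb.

M ≈ 381 ppb

CO₂ forcing: 5.35 × ln(342/320) = 5.35 × 0.066490 = 0.35572 W/m².
Set 0.120(√M − √274) = 0.35572: √M = 0.35572/0.120 + √274 = 2.9643 + 16.5529 = 19.5172.
M = (19.5172)² = 380.92 ppb.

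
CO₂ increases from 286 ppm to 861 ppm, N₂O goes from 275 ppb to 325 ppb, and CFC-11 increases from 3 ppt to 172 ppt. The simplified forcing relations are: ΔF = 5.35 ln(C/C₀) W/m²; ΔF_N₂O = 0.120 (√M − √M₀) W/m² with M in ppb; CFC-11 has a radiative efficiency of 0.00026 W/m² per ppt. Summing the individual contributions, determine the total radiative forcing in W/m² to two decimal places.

CO₂: 5.35 × ln(861/286) = 5.35 × ln(3.01049) = 5.35 × 1.10210 = 5.8962 W/m².
N₂O: 0.120 × (√325 − √275) = 0.120 × (18.0278 − 16.5831) = 0.120 × 1.4447 = 0.1734 W/m².
CFC-11: ΔF = 0.00026 × (172 − 3) = 0.00026 × 169 = 0.0439 W/m².
Total ΔF = 5.8962 + 0.1734 + 0.0439 = 6.1135 W/m².

ΔF = 6.11 W/m²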